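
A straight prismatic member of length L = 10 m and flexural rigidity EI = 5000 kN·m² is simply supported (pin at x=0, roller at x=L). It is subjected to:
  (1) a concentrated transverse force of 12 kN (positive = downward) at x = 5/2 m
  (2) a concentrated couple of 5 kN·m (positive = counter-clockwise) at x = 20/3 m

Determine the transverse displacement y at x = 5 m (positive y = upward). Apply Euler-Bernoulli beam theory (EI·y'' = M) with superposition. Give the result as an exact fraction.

y(5) = -109/2880 m

Load 1 — point force P=12 kN at a=5/2 m (b=L-a=15/2):
  y_1 = -Pa(L-x)(2Lx-a²-x²)/(6LEI)  [x>a] = -12·(5/2)·(10-5)·(2·10·5-(5/2)²-5²)/(6·10·5000) = -11/320 m
Load 2 — applied couple M₀=5 kN·m at a=20/3 m (b=L-a=10/3):
  y_2 = (M₀x³/(6L)+C₁x)/EI  [x≤a] with C₁=M₀(3b²-L²)/(6L)=-50/9 = (5·5³/(6·10)+(-50/9)·5)/5000 = -1/288 m
Superposition: y = Σ y_i = -109/2880 m ≈ -0.037847 m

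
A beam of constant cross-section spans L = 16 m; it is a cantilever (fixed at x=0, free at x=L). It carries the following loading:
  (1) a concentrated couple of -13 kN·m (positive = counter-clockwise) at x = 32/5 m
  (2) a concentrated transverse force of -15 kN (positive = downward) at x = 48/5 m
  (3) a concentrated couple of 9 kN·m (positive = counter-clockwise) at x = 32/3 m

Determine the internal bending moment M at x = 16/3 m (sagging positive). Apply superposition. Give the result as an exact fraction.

Load 1 — applied couple M₀=-13 kN·m at a=32/5 m (b=L-a=48/5):
  M_1 = M₀  [x≤a] = (-13) = -13 kN·m
Load 2 — point force P=-15 kN at a=48/5 m (b=L-a=32/5):
  M_2 = -P(a-x)  [x≤a] = -(-15)·((48/5)-(16/3)) = 64 kN·m
Load 3 — applied couple M₀=9 kN·m at a=32/3 m (b=L-a=16/3):
  M_3 = M₀  [x≤a] = 9 = 9 kN·m
Superposition: M = Σ M_i = 60 kN·m ≈ 60.000000 kN·m

M(16/3) = 60 kN·m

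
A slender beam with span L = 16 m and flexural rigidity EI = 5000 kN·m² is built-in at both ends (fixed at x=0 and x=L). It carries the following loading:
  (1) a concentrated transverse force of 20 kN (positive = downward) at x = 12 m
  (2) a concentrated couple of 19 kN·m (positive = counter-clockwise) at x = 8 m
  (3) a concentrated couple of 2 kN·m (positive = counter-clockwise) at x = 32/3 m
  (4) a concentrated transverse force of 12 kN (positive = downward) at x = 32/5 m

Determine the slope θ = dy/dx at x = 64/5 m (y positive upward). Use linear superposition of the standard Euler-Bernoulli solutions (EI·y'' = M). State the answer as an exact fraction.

θ(64/5) = 105151/5859375 rad

Load 1 — point force P=20 kN at a=12 m (b=L-a=4):
  θ_1 = Pa²(L-x)(2bL-(3b+a)(L-x))/(2L³EI)  [x>a] = 20·12²·(16-(64/5))·(2·4·16-(3·4+12)·(16-(64/5)))/(2·16³·5000) = 36/3125 rad
Load 2 — applied couple M₀=19 kN·m at a=8 m (b=L-a=8):
  θ_2 = (R_Ax²/2 - M_Ax - M₀(x-a))/EI  [x>a] with R_A=57/32, M_A=19/4 = ((57/32)·(64/5)²/2 - (19/4)·(64/5) - 19·((64/5)-8))/5000 = -19/15625 rad
Load 3 — applied couple M₀=2 kN·m at a=32/3 m (b=L-a=16/3):
  θ_3 = (R_Ax²/2 - M_Ax - M₀(x-a))/EI  [x>a] with R_A=1/6, M_A=2/3 = ((1/6)·(64/5)²/2 - (2/3)·(64/5) - 2·((64/5)-(32/3)))/5000 = 8/46875 rad
Load 4 — point force P=12 kN at a=32/5 m (b=L-a=48/5):
  θ_4 = Pa²(L-x)(2bL-(3b+a)(L-x))/(2L³EI)  [x>a] = 12·(32/5)²·(16-(64/5))·(2·(48/5)·16-(3·(48/5)+(32/5))·(16-(64/5)))/(2·16³·5000) = 14592/1953125 rad
Superposition: θ = Σ θ_i = 105151/5859375 rad ≈ 0.017946 rad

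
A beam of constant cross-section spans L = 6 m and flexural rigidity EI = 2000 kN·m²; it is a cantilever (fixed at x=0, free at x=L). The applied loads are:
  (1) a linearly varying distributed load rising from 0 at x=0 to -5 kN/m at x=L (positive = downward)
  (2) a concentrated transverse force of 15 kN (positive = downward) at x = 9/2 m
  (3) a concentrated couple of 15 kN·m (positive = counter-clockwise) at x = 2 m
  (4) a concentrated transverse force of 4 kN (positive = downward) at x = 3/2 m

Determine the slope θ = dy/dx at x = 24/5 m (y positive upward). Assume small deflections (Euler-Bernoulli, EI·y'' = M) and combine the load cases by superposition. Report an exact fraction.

Load 1 — triangular load w₀=-5 kN/m (0→w₀ over full span):
  θ_1 = (w₀Lx²/4-w₀L²x/3-w₀x⁴/(24L))/EI = ((-5)·6·(24/5)²/4-(-5)·6²·(24/5)/3-(-5)·(24/5)⁴/(24·6))/2000 = 1044/15625 rad
Load 2 — point force P=15 kN at a=9/2 m (b=L-a=3/2):
  θ_2 = -Pa²/(2EI)  [x>a] = -15·(9/2)²/(2·2000) = -243/3200 rad
Load 3 — applied couple M₀=15 kN·m at a=2 m (b=L-a=4):
  θ_3 = M₀a/EI  [x>a] = 15·2/2000 = 3/200 rad
Load 4 — point force P=4 kN at a=3/2 m (b=L-a=9/2):
  θ_4 = -Pa²/(2EI)  [x>a] = -4·(3/2)²/(2·2000) = -9/4000 rad
Superposition: θ = Σ θ_i = 7257/2000000 rad ≈ 0.003629 rad

θ(24/5) = 7257/2000000 rad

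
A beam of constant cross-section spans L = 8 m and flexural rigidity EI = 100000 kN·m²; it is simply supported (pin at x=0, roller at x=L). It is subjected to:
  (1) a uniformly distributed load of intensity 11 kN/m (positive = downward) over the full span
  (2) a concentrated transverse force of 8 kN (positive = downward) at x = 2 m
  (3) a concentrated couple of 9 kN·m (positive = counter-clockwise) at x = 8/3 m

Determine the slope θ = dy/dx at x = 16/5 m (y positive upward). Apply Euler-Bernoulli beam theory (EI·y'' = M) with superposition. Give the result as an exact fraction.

θ(16/5) = -1583/2343750 rad

Load 1 — uniform load w=11 kN/m over full span:
  θ_1 = -w(L³-6Lx²+4x³)/(24EI) = -11·(8³-6·8·(16/5)²+4·(16/5)³)/(24·100000) = -814/1171875 rad
Load 2 — point force P=8 kN at a=2 m (b=L-a=6):
  θ_2 = -Pa(2L²-6Lx+3x²+a²)/(6LEI)  [x>a] = -8·2·(2·8²-6·8·(16/5)+3·(16/5)²+2²)/(6·8·100000) = -19/625000 rad
Load 3 — applied couple M₀=9 kN·m at a=8/3 m (b=L-a=16/3):
  θ_3 = (M₀x²/(2L)-M₀(x-a)+C₁)/EI  [x>a] with C₁=M₀(3b²-L²)/(6L)=4 = (9·(16/5)²/(2·8)-9·((16/5)-(8/3))+4)/100000 = 31/625000 rad
Superposition: θ = Σ θ_i = -1583/2343750 rad ≈ -0.000675 rad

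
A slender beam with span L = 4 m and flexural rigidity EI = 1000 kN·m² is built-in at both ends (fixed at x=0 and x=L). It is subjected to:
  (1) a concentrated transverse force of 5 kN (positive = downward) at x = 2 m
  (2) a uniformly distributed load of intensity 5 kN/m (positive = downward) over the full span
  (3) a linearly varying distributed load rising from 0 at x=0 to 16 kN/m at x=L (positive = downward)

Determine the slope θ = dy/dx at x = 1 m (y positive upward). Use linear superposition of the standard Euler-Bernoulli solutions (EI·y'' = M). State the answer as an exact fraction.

θ(1) = -153/20000 rad

Load 1 — point force P=5 kN at a=2 m (b=L-a=2):
  θ_1 = -Pb²x(2aL-(3a+b)x)/(2L³EI)  [x≤a] = -5·2²·1·(2·2·4-(3·2+2)·1)/(2·4³·1000) = -1/800 rad
Load 2 — uniform load w=5 kN/m over full span:
  θ_2 = -wx(L-x)(L-2x)/(12EI) = -5·1·(4-1)·(4-2·1)/(12·1000) = -1/400 rad
Load 3 — triangular load w₀=16 kN/m (0→w₀ over full span):
  θ_3 = -w₀(2x(L-x)(L-2x)(x+2L)+x²(L-x)²)/(120LEI) = -16·(2·1·(4-1)·(4-2·1)·(1+2·4)+1²·(4-1)²)/(120·4·1000) = -39/10000 rad
Superposition: θ = Σ θ_i = -153/20000 rad ≈ -0.007650 rad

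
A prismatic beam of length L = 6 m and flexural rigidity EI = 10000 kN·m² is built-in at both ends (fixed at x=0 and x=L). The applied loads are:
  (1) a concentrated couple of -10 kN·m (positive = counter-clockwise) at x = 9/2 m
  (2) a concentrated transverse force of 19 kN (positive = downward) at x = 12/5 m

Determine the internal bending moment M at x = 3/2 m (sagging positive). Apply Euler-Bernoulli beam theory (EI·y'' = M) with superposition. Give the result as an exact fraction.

Load 1 — applied couple M₀=-10 kN·m at a=9/2 m (b=L-a=3/2):
  M_1 = R_Ax - M_A  [x≤a] with R_A=-15/8, M_A=-25/8 = (-15/8)·(3/2) - (-25/8) = 5/16 kN·m
Load 2 — point force P=19 kN at a=12/5 m (b=L-a=18/5):
  M_2 = Pb²(3a+b)x/L³ - Pab²/L²  [x≤a] = 19·(18/5)²·(3·(12/5)+(18/5))·(3/2)/6³ - 19·(12/5)·(18/5)²/6² = 513/250 kN·m
Superposition: M = Σ M_i = 4729/2000 kN·m ≈ 2.364500 kN·m

M(3/2) = 4729/2000 kN·m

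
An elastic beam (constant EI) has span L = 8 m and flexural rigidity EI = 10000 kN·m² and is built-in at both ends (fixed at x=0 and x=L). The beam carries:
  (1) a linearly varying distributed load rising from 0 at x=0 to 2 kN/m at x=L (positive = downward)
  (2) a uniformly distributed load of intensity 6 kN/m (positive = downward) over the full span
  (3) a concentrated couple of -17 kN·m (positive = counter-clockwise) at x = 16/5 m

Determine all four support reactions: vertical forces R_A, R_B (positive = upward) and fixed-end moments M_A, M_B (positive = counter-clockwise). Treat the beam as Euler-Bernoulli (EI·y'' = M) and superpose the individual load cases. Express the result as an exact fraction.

Load 1 — triangular load w₀=2 kN/m (0→w₀ over full span):
  R_A = 3w₀L/20 = 3·2·8/20 = 12/5 kN
  M_A = w₀L²/30 = 2·8²/30 = 64/15 kN·m
  R_B = 7w₀L/20 = 7·2·8/20 = 28/5 kN
  M_B = -w₀L²/20 = -2·8²/20 = -32/5 kN·m
Load 2 — uniform load w=6 kN/m over full span:
  R_A = wL/2 = 6·8/2 = 24 kN
  M_A = wL²/12 = 6·8²/12 = 32 kN·m
  R_B = wL/2 = 6·8/2 = 24 kN
  M_B = -wL²/12 = -6·8²/12 = -32 kN·m
Load 3 — applied couple M₀=-17 kN·m at a=16/5 m (b=L-a=24/5):
  R_A = 6M₀ab/L³ = 6·(-17)·(16/5)·(24/5)/8³ = -153/50 kN
  M_A = M₀b(2a-b)/L² = (-17)·(24/5)·(2·(16/5)-(24/5))/8² = -51/25 kN·m
  R_B = -6M₀ab/L³ = -6·(-17)·(16/5)·(24/5)/8³ = 153/50 kN
  M_B = M₀a(2b-a)/L² = (-17)·(16/5)·(2·(24/5)-(16/5))/8² = -136/25 kN·m
Superposition: R_A = 1167/50 kN, M_A = 2567/75 kN·m, R_B = 1633/50 kN, M_B = -1096/25 kN·m

R_A = 1167/50 kN, M_A = 2567/75 kN·m, R_B = 1633/50 kN, M_B = -1096/25 kN·m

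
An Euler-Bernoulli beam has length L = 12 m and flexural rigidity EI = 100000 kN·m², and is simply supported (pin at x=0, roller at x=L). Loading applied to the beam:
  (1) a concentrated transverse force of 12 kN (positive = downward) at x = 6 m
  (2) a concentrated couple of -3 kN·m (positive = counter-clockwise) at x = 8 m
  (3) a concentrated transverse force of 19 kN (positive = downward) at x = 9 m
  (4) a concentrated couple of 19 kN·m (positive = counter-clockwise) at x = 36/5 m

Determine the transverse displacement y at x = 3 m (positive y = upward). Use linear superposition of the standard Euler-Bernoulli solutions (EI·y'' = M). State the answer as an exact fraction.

y(3) = -63753/10000000 m

Load 1 — point force P=12 kN at a=6 m (b=L-a=6):
  y_1 = -Pbx(L²-b²-x²)/(6LEI)  [x≤a] = -12·6·3·(12²-6²-3²)/(6·12·100000) = -297/100000 m
Load 2 — applied couple M₀=-3 kN·m at a=8 m (b=L-a=4):
  y_2 = (M₀x³/(6L)+C₁x)/EI  [x≤a] with C₁=M₀(3b²-L²)/(6L)=4 = ((-3)·3³/(6·12)+4·3)/100000 = 87/800000 m
Load 3 — point force P=19 kN at a=9 m (b=L-a=3):
  y_3 = -Pbx(L²-b²-x²)/(6LEI)  [x≤a] = -19·3·3·(12²-3²-3²)/(6·12·100000) = -1197/400000 m
Load 4 — applied couple M₀=19 kN·m at a=36/5 m (b=L-a=24/5):
  y_4 = (M₀x³/(6L)+C₁x)/EI  [x≤a] with C₁=M₀(3b²-L²)/(6L)=-494/25 = (19·3³/(6·12)+(-494/25)·3)/100000 = -10431/20000000 m
Superposition: y = Σ y_i = -63753/10000000 m ≈ -0.006375 m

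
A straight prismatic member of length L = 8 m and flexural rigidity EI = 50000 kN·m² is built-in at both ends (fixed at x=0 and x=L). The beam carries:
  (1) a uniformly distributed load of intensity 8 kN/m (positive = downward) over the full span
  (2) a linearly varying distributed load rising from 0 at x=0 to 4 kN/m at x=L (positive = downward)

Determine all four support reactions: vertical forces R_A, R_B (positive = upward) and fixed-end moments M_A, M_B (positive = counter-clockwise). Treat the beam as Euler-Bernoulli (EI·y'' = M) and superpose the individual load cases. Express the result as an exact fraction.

Load 1 — uniform load w=8 kN/m over full span:
  R_A = wL/2 = 8·8/2 = 32 kN
  M_A = wL²/12 = 8·8²/12 = 128/3 kN·m
  R_B = wL/2 = 8·8/2 = 32 kN
  M_B = -wL²/12 = -8·8²/12 = -128/3 kN·m
Load 2 — triangular load w₀=4 kN/m (0→w₀ over full span):
  R_A = 3w₀L/20 = 3·4·8/20 = 24/5 kN
  M_A = w₀L²/30 = 4·8²/30 = 128/15 kN·m
  R_B = 7w₀L/20 = 7·4·8/20 = 56/5 kN
  M_B = -w₀L²/20 = -4·8²/20 = -64/5 kN·m
Superposition: R_A = 184/5 kN, M_A = 256/5 kN·m, R_B = 216/5 kN, M_B = -832/15 kN·m

R_A = 184/5 kN, M_A = 256/5 kN·m, R_B = 216/5 kN, M_B = -832/15 kN·m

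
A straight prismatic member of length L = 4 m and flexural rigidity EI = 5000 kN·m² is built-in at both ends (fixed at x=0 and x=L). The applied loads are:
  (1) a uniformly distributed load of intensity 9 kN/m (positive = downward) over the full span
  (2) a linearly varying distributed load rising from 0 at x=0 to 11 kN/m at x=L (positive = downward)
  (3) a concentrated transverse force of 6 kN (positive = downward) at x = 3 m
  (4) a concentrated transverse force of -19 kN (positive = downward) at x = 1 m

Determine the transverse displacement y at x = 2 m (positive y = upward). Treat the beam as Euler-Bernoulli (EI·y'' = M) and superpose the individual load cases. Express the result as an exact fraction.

y(2) = -3/2000 m

Load 1 — uniform load w=9 kN/m over full span:
  y_1 = -wx²(L-x)²/(24EI) = -9·2²·(4-2)²/(24·5000) = -3/2500 m
Load 2 — triangular load w₀=11 kN/m (0→w₀ over full span):
  y_2 = -w₀x²(L-x)²(x+2L)/(120LEI) = -11·2²·(4-2)²·(2+2·4)/(120·4·5000) = -11/15000 m
Load 3 — point force P=6 kN at a=3 m (b=L-a=1):
  y_3 = -Pb²x²(3aL-(3a+b)x)/(6L³EI)  [x≤a] = -6·1²·2²·(3·3·4-(3·3+1)·2)/(6·4³·5000) = -1/5000 m
Load 4 — point force P=-19 kN at a=1 m (b=L-a=3):
  y_4 = -Pa²(L-x)²(3bL-(3b+a)(L-x))/(6L³EI)  [x>a] = -(-19)·1²·(4-2)²·(3·3·4-(3·3+1)·(4-2))/(6·4³·5000) = 19/30000 m
Superposition: y = Σ y_i = -3/2000 m ≈ -0.001500 m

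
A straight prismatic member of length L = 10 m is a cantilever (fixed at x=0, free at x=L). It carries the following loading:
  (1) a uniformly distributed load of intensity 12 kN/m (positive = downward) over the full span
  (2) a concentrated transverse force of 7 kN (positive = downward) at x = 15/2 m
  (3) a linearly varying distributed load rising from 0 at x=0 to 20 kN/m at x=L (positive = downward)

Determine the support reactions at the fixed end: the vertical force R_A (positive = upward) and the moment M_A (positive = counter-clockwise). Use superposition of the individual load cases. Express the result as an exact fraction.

R_A = 227 kN, M_A = 7915/6 kN·m

Load 1 — uniform load w=12 kN/m over full span:
  R_A = wL = 12·10 = 120 kN
  M_A = wL²/2 = 12·10²/2 = 600 kN·m
Load 2 — point force P=7 kN at a=15/2 m (b=L-a=5/2):
  R_A = P = 7 kN
  M_A = Pa = 7·(15/2) = 105/2 kN·m
Load 3 — triangular load w₀=20 kN/m (0→w₀ over full span):
  R_A = w₀L/2 = 20·10/2 = 100 kN
  M_A = w₀L²/3 = 20·10²/3 = 2000/3 kN·m
Superposition: R_A = 227 kN, M_A = 7915/6 kN·m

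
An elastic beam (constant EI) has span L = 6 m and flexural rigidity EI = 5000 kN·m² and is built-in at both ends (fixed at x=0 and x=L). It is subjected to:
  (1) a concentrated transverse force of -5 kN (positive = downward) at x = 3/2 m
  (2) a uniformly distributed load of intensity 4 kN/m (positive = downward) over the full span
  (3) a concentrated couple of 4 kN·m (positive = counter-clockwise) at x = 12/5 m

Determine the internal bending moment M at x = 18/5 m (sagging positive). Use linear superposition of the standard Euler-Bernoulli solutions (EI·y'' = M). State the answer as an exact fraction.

Load 1 — point force P=-5 kN at a=3/2 m (b=L-a=9/2):
  M_1 = Pa²(a+3b)(L-x)/L³ - Pa²b/L²  [x>a] = (-5)·(3/2)²·((3/2)+3·(9/2))·(6-(18/5))/6³ - (-5)·(3/2)²·(9/2)/6² = -15/32 kN·m
Load 2 — uniform load w=4 kN/m over full span:
  M_2 = wLx/2 - wL²/12 - wx²/2 = 4·6·(18/5)/2 - 4·6²/12 - 4·(18/5)²/2 = 132/25 kN·m
Load 3 — applied couple M₀=4 kN·m at a=12/5 m (b=L-a=18/5):
  M_3 = R_Ax - M_A - M₀  [x>a] with R_A=24/25, M_A=12/25 = (24/25)·(18/5) - (12/25) - 4 = -128/125 kN·m
Superposition: M = Σ M_i = 15149/4000 kN·m ≈ 3.787250 kN·m

M(18/5) = 15149/4000 kN·m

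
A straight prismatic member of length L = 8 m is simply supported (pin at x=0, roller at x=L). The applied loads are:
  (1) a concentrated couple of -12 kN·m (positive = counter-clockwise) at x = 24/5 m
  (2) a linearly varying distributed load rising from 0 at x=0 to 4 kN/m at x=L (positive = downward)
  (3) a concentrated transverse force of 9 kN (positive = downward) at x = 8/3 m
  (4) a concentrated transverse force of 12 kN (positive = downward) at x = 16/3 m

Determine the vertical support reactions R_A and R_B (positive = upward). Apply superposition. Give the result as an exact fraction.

R_A = 83/6 kN, R_B = 139/6 kN

Load 1 — applied couple M₀=-12 kN·m at a=24/5 m (b=L-a=16/5):
  R_A = M₀/L = (-12)/8 = -3/2 kN
  R_B = -M₀/L = -(-12)/8 = 3/2 kN
Load 2 — triangular load w₀=4 kN/m (0→w₀ over full span):
  R_A = w₀L/6 = 4·8/6 = 16/3 kN
  R_B = w₀L/3 = 4·8/3 = 32/3 kN
Load 3 — point force P=9 kN at a=8/3 m (b=L-a=16/3):
  R_A = Pb/L = 9·(16/3)/8 = 6 kN
  R_B = Pa/L = 9·(8/3)/8 = 3 kN
Load 4 — point force P=12 kN at a=16/3 m (b=L-a=8/3):
  R_A = Pb/L = 12·(8/3)/8 = 4 kN
  R_B = Pa/L = 12·(16/3)/8 = 8 kN
Superposition: R_A = 83/6 kN, R_B = 139/6 kN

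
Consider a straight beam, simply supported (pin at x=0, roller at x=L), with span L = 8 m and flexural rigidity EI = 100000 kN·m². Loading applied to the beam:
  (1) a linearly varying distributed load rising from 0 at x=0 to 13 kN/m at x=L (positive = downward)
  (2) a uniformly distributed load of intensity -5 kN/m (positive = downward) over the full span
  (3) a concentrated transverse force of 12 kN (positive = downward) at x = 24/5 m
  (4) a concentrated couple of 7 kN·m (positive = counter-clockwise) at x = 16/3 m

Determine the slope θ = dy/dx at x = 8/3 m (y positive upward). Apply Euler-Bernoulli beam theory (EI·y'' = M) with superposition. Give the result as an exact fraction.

Load 1 — triangular load w₀=13 kN/m (0→w₀ over full span):
  θ_1 = -w₀(7L⁴-30L²x²+15x⁴)/(360LEI) = -13·(7·8⁴-30·8²·(8/3)²+15·(8/3)⁴)/(360·8·100000) = -2704/3796875 rad
Load 2 — uniform load w=-5 kN/m over full span:
  θ_2 = -w(L³-6Lx²+4x³)/(24EI) = -(-5)·(8³-6·8·(8/3)²+4·(8/3)³)/(24·100000) = 26/50625 rad
Load 3 — point force P=12 kN at a=24/5 m (b=L-a=16/5):
  θ_3 = -Pb(L²-b²-3x²)/(6LEI)  [x≤a] = -12·(16/5)·(8²-(16/5)²-3·(8/3)²)/(6·8·100000) = -304/1171875 rad
Load 4 — applied couple M₀=7 kN·m at a=16/3 m (b=L-a=8/3):
  θ_4 = (M₀x²/(2L)+C₁)/EI  [x≤a] with C₁=M₀(3b²-L²)/(6L)=-56/9 = (7·(8/3)²/(2·8)+(-56/9))/100000 = -7/225000 rad
Superposition: θ = Σ θ_i = -371417/759375000 rad ≈ -0.000489 rad

θ(8/3) = -371417/759375000 rad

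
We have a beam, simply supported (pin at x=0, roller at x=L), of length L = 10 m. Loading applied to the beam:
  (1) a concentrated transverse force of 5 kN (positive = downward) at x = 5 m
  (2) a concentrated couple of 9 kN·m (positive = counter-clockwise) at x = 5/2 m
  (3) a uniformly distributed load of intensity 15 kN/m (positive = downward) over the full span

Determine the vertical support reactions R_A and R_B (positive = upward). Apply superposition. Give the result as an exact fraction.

Load 1 — point force P=5 kN at a=5 m (b=L-a=5):
  R_A = Pb/L = 5·5/10 = 5/2 kN
  R_B = Pa/L = 5·5/10 = 5/2 kN
Load 2 — applied couple M₀=9 kN·m at a=5/2 m (b=L-a=15/2):
  R_A = M₀/L = 9/10 kN
  R_B = -M₀/L = -9/10 kN
Load 3 — uniform load w=15 kN/m over full span:
  R_A = wL/2 = 15·10/2 = 75 kN
  R_B = wL/2 = 15·10/2 = 75 kN
Superposition: R_A = 392/5 kN, R_B = 383/5 kN

R_A = 392/5 kN, R_B = 383/5 kN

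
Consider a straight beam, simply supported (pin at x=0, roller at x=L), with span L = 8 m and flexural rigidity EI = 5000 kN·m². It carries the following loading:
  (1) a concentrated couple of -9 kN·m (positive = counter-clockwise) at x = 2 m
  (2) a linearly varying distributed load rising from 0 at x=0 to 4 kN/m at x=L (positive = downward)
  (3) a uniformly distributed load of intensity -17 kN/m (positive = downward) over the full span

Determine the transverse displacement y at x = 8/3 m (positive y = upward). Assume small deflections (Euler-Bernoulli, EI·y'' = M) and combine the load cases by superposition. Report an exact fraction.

Load 1 — applied couple M₀=-9 kN·m at a=2 m (b=L-a=6):
  y_1 = (M₀x³/(6L)-M₀(x-a)²/2+C₁x)/EI  [x>a] with C₁=M₀(3b²-L²)/(6L)=-33/4 = ((-9)·(8/3)³/(6·8)-(-9)·((8/3)-2)²/2+(-33/4)·(8/3))/5000 = -53/11250 m
Load 2 — triangular load w₀=4 kN/m (0→w₀ over full span):
  y_2 = -w₀x(7L⁴-10L²x²+3x⁴)/(360LEI) = -4·(8/3)·(7·8⁴-10·8²·(8/3)²+3·(8/3)⁴)/(360·8·5000) = -8192/455625 m
Load 3 — uniform load w=-17 kN/m over full span:
  y_3 = -wx(L³-2Lx²+x³)/(24EI) = -(-17)·(8/3)·(8³-2·8·(8/3)²+(8/3)³)/(24·5000) = 23936/151875 m
Superposition: y = Σ y_i = 122939/911250 m ≈ 0.134912 m

y(8/3) = 122939/911250 m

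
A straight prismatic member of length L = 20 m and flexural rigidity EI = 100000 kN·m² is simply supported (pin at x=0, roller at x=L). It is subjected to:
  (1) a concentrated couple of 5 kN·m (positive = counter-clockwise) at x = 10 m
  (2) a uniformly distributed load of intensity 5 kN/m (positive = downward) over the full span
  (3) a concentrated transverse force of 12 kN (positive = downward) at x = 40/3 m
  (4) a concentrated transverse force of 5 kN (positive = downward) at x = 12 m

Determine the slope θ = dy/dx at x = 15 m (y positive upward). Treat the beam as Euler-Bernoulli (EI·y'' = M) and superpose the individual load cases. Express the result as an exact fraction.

Load 1 — applied couple M₀=5 kN·m at a=10 m (b=L-a=10):
  θ_1 = (M₀x²/(2L)-M₀(x-a)+C₁)/EI  [x>a] with C₁=M₀(3b²-L²)/(6L)=-25/6 = (5·15²/(2·20)-5·(15-10)+(-25/6))/100000 = -1/96000 rad
Load 2 — uniform load w=5 kN/m over full span:
  θ_2 = -w(L³-6Lx²+4x³)/(24EI) = -5·(20³-6·20·15²+4·15³)/(24·100000) = 11/960 rad
Load 3 — point force P=12 kN at a=40/3 m (b=L-a=20/3):
  θ_3 = -Pa(2L²-6Lx+3x²+a²)/(6LEI)  [x>a] = -12·(40/3)·(2·20²-6·20·15+3·15²+(40/3)²)/(6·20·100000) = 53/27000 rad
Load 4 — point force P=5 kN at a=12 m (b=L-a=8):
  θ_4 = -Pa(2L²-6Lx+3x²+a²)/(6LEI)  [x>a] = -5·12·(2·20²-6·20·15+3·15²+12²)/(6·20·100000) = 181/200000 rad
Superposition: θ = Σ θ_i = 309223/21600000 rad ≈ 0.014316 rad

θ(15) = 309223/21600000 rad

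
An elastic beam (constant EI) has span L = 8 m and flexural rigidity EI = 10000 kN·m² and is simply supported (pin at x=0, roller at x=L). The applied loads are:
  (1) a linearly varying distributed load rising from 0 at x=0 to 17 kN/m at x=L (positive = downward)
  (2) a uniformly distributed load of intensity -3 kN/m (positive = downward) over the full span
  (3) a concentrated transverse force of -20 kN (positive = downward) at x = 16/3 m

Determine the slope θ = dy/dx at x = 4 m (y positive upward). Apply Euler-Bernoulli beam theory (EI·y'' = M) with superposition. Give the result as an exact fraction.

θ(4) = -71/1012500 rad

Load 1 — triangular load w₀=17 kN/m (0→w₀ over full span):
  θ_1 = -w₀(7L⁴-30L²x²+15x⁴)/(360LEI) = -17·(7·8⁴-30·8²·4²+15·4⁴)/(360·8·10000) = -119/112500 rad
Load 2 — uniform load w=-3 kN/m over full span:
  θ_2 = -w(L³-6Lx²+4x³)/(24EI) = -(-3)·(8³-6·8·4²+4·4³)/(24·10000) = 0 rad
Load 3 — point force P=-20 kN at a=16/3 m (b=L-a=8/3):
  θ_3 = -Pb(L²-b²-3x²)/(6LEI)  [x≤a] = -(-20)·(8/3)·(8²-(8/3)²-3·4²)/(6·8·10000) = 2/2025 rad
Superposition: θ = Σ θ_i = -71/1012500 rad ≈ -0.000070 rad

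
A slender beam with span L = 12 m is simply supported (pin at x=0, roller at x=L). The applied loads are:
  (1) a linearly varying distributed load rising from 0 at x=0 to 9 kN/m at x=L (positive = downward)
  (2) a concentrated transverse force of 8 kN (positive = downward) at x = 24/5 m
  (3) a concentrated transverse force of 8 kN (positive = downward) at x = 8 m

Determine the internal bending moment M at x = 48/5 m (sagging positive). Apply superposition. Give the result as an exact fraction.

Load 1 — triangular load w₀=9 kN/m (0→w₀ over full span):
  M_1 = w₀Lx/6 - w₀x³/(6L) = 9·12·(48/5)/6 - 9·(48/5)³/(6·12) = 7776/125 kN·m
Load 2 — point force P=8 kN at a=24/5 m (b=L-a=36/5):
  M_2 = Pa(L-x)/L  [x>a] = 8·(24/5)·(12-(48/5))/12 = 192/25 kN·m
Load 3 — point force P=8 kN at a=8 m (b=L-a=4):
  M_3 = Pa(L-x)/L  [x>a] = 8·8·(12-(48/5))/12 = 64/5 kN·m
Superposition: M = Σ M_i = 10336/125 kN·m ≈ 82.688000 kN·m

M(48/5) = 10336/125 kN·m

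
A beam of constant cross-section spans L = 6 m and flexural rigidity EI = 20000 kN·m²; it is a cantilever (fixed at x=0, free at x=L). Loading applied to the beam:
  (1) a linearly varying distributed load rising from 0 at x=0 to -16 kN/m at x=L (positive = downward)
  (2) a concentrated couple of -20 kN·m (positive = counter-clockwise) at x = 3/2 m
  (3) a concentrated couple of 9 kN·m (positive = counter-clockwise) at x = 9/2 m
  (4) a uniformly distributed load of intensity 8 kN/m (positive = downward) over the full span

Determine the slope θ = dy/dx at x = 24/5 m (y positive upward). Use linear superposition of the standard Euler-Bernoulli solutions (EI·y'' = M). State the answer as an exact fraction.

θ(24/5) = 190533/25000000 rad

Load 1 — triangular load w₀=-16 kN/m (0→w₀ over full span):
  θ_1 = (w₀Lx²/4-w₀L²x/3-w₀x⁴/(24L))/EI = ((-16)·6·(24/5)²/4-(-16)·6²·(24/5)/3-(-16)·(24/5)⁴/(24·6))/20000 = 8352/390625 rad
Load 2 — applied couple M₀=-20 kN·m at a=3/2 m (b=L-a=9/2):
  θ_2 = M₀a/EI  [x>a] = (-20)·(3/2)/20000 = -3/2000 rad
Load 3 — applied couple M₀=9 kN·m at a=9/2 m (b=L-a=3/2):
  θ_3 = M₀a/EI  [x>a] = 9·(9/2)/20000 = 81/40000 rad
Load 4 — uniform load w=8 kN/m over full span:
  θ_4 = -wx(x²-3Lx+3L²)/(6EI) = -8·(24/5)·((24/5)²-3·6·(24/5)+3·6²)/(6·20000) = -1116/78125 rad
Superposition: θ = Σ θ_i = 190533/25000000 rad ≈ 0.007621 rad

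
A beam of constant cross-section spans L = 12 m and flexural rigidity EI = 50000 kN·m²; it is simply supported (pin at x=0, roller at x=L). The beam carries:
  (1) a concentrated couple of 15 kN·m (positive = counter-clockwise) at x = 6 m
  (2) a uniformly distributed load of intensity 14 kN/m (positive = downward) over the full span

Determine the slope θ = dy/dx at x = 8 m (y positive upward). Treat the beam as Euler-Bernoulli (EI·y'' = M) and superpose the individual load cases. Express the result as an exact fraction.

Load 1 — applied couple M₀=15 kN·m at a=6 m (b=L-a=6):
  θ_1 = (M₀x²/(2L)-M₀(x-a)+C₁)/EI  [x>a] with C₁=M₀(3b²-L²)/(6L)=-15/2 = (15·8²/(2·12)-15·(8-6)+(-15/2))/50000 = 1/20000 rad
Load 2 — uniform load w=14 kN/m over full span:
  θ_2 = -w(L³-6Lx²+4x³)/(24EI) = -14·(12³-6·12·8²+4·8³)/(24·50000) = 91/9375 rad
Superposition: θ = Σ θ_i = 2927/300000 rad ≈ 0.009757 rad

θ(8) = 2927/300000 rad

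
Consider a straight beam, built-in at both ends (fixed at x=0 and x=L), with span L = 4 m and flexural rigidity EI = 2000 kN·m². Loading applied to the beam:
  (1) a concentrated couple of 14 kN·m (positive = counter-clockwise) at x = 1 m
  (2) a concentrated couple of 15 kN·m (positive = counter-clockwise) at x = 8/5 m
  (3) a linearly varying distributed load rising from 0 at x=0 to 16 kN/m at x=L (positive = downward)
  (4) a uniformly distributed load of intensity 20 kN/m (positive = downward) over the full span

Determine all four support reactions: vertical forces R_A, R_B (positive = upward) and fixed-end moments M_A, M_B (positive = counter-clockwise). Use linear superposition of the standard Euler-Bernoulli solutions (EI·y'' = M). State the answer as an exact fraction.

R_A = 943/16 kN, M_A = 275/8 kN·m, R_B = 849/16 kN, M_B = -727/24 kN·m

Load 1 — applied couple M₀=14 kN·m at a=1 m (b=L-a=3):
  R_A = 6M₀ab/L³ = 6·14·1·3/4³ = 63/16 kN
  M_A = M₀b(2a-b)/L² = 14·3·(2·1-3)/4² = -21/8 kN·m
  R_B = -6M₀ab/L³ = -6·14·1·3/4³ = -63/16 kN
  M_B = M₀a(2b-a)/L² = 14·1·(2·3-1)/4² = 35/8 kN·m
Load 2 — applied couple M₀=15 kN·m at a=8/5 m (b=L-a=12/5):
  R_A = 6M₀ab/L³ = 6·15·(8/5)·(12/5)/4³ = 27/5 kN
  M_A = M₀b(2a-b)/L² = 15·(12/5)·(2·(8/5)-(12/5))/4² = 9/5 kN·m
  R_B = -6M₀ab/L³ = -6·15·(8/5)·(12/5)/4³ = -27/5 kN
  M_B = M₀a(2b-a)/L² = 15·(8/5)·(2·(12/5)-(8/5))/4² = 24/5 kN·m
Load 3 — triangular load w₀=16 kN/m (0→w₀ over full span):
  R_A = 3w₀L/20 = 3·16·4/20 = 48/5 kN
  M_A = w₀L²/30 = 16·4²/30 = 128/15 kN·m
  R_B = 7w₀L/20 = 7·16·4/20 = 112/5 kN
  M_B = -w₀L²/20 = -16·4²/20 = -64/5 kN·m
Load 4 — uniform load w=20 kN/m over full span:
  R_A = wL/2 = 20·4/2 = 40 kN
  M_A = wL²/12 = 20·4²/12 = 80/3 kN·m
  R_B = wL/2 = 20·4/2 = 40 kN
  M_B = -wL²/12 = -20·4²/12 = -80/3 kN·m
Superposition: R_A = 943/16 kN, M_A = 275/8 kN·m, R_B = 849/16 kN, M_B = -727/24 kN·m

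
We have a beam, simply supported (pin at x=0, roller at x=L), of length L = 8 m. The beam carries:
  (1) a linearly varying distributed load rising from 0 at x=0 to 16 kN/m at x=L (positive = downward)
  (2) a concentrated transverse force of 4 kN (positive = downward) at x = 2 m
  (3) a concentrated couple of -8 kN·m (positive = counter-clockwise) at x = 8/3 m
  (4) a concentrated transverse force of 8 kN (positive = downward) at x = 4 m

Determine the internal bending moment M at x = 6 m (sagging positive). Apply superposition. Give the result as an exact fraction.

M(6) = 68 kN·m

Load 1 — triangular load w₀=16 kN/m (0→w₀ over full span):
  M_1 = w₀Lx/6 - w₀x³/(6L) = 16·8·6/6 - 16·6³/(6·8) = 56 kN·m
Load 2 — point force P=4 kN at a=2 m (b=L-a=6):
  M_2 = Pa(L-x)/L  [x>a] = 4·2·(8-6)/8 = 2 kN·m
Load 3 — applied couple M₀=-8 kN·m at a=8/3 m (b=L-a=16/3):
  M_3 = M₀x/L - M₀  [x>a] = (-8)·6/8 - (-8) = 2 kN·m
Load 4 — point force P=8 kN at a=4 m (b=L-a=4):
  M_4 = Pa(L-x)/L  [x>a] = 8·4·(8-6)/8 = 8 kN·m
Superposition: M = Σ M_i = 68 kN·m ≈ 68.000000 kN·m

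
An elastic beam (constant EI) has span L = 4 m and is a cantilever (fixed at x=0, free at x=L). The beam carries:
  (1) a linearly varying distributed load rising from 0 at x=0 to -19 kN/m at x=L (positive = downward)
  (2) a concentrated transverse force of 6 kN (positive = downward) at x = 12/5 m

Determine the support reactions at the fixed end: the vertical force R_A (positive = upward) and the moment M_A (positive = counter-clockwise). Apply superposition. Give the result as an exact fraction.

Load 1 — triangular load w₀=-19 kN/m (0→w₀ over full span):
  R_A = w₀L/2 = (-19)·4/2 = -38 kN
  M_A = w₀L²/3 = (-19)·4²/3 = -304/3 kN·m
Load 2 — point force P=6 kN at a=12/5 m (b=L-a=8/5):
  R_A = P = 6 kN
  M_A = Pa = 6·(12/5) = 72/5 kN·m
Superposition: R_A = -32 kN, M_A = -1304/15 kN·m

R_A = -32 kN, M_A = -1304/15 kN·m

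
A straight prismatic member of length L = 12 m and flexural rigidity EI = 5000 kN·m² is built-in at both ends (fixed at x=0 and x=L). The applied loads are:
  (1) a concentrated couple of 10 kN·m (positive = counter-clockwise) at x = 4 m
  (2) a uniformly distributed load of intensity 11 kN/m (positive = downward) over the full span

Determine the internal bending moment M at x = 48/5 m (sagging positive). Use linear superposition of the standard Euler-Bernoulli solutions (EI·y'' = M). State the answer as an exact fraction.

Load 1 — applied couple M₀=10 kN·m at a=4 m (b=L-a=8):
  M_1 = R_Ax - M_A - M₀  [x>a] with R_A=10/9, M_A=0 = (10/9)·(48/5) - 0 - 10 = 2/3 kN·m
Load 2 — uniform load w=11 kN/m over full span:
  M_2 = wLx/2 - wL²/12 - wx²/2 = 11·12·(48/5)/2 - 11·12²/12 - 11·(48/5)²/2 = -132/25 kN·m
Superposition: M = Σ M_i = -346/75 kN·m ≈ -4.613333 kN·m

M(48/5) = -346/75 kN·m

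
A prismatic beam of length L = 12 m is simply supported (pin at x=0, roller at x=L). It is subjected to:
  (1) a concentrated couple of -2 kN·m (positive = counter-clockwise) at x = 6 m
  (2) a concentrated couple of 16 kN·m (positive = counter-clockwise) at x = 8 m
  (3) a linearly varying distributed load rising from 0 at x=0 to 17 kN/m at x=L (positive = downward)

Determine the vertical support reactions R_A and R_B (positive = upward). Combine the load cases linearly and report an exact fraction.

Load 1 — applied couple M₀=-2 kN·m at a=6 m (b=L-a=6):
  R_A = M₀/L = (-2)/12 = -1/6 kN
  R_B = -M₀/L = -(-2)/12 = 1/6 kN
Load 2 — applied couple M₀=16 kN·m at a=8 m (b=L-a=4):
  R_A = M₀/L = 16/12 = 4/3 kN
  R_B = -M₀/L = -16/12 = -4/3 kN
Load 3 — triangular load w₀=17 kN/m (0→w₀ over full span):
  R_A = w₀L/6 = 17·12/6 = 34 kN
  R_B = w₀L/3 = 17·12/3 = 68 kN
Superposition: R_A = 211/6 kN, R_B = 401/6 kN

R_A = 211/6 kN, R_B = 401/6 kN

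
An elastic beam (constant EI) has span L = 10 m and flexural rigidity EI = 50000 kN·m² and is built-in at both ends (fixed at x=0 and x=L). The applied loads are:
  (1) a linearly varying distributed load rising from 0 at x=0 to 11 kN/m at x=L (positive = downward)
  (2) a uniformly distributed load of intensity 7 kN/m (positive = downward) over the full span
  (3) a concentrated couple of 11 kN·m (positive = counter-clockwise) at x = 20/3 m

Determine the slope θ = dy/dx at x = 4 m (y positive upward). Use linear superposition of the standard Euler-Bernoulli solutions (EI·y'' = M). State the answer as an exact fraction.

θ(4) = -43/37500 rad

Load 1 — triangular load w₀=11 kN/m (0→w₀ over full span):
  θ_1 = -w₀(2x(L-x)(L-2x)(x+2L)+x²(L-x)²)/(120LEI) = -11·(2·4·(10-4)·(10-2·4)·(4+2·10)+4²·(10-4)²)/(120·10·50000) = -33/62500 rad
Load 2 — uniform load w=7 kN/m over full span:
  θ_2 = -wx(L-x)(L-2x)/(12EI) = -7·4·(10-4)·(10-2·4)/(12·50000) = -7/12500 rad
Load 3 — applied couple M₀=11 kN·m at a=20/3 m (b=L-a=10/3):
  θ_3 = (R_Ax²/2 - M_Ax)/EI  [x≤a] with R_A=22/15, M_A=11/3 = ((22/15)·4²/2 - (11/3)·4)/50000 = -11/187500 rad
Superposition: θ = Σ θ_i = -43/37500 rad ≈ -0.001147 rad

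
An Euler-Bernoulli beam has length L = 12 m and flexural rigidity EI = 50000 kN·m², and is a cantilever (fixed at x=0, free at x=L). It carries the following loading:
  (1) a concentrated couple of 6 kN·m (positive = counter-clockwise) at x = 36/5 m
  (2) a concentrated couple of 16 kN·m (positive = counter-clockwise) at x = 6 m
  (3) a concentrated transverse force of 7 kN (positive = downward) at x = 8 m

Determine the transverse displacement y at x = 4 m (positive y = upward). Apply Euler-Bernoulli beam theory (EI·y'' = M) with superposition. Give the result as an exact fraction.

Load 1 — applied couple M₀=6 kN·m at a=36/5 m (b=L-a=24/5):
  y_1 = M₀x²/(2EI)  [x≤a] = 6·4²/(2·50000) = 3/3125 m
Load 2 — applied couple M₀=16 kN·m at a=6 m (b=L-a=6):
  y_2 = M₀x²/(2EI)  [x≤a] = 16·4²/(2·50000) = 8/3125 m
Load 3 — point force P=7 kN at a=8 m (b=L-a=4):
  y_3 = -Px²(3a-x)/(6EI)  [x≤a] = -7·4²·(3·8-4)/(6·50000) = -14/1875 m
Superposition: y = Σ y_i = -37/9375 m ≈ -0.003947 m

y(4) = -37/9375 m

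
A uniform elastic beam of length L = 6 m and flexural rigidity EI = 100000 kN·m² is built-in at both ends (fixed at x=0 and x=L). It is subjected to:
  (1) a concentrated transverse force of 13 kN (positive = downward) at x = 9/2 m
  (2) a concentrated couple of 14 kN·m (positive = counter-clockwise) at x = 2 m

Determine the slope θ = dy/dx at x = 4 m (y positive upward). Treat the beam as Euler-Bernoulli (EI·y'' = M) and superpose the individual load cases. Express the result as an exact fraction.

Load 1 — point force P=13 kN at a=9/2 m (b=L-a=3/2):
  θ_1 = -Pb²x(2aL-(3a+b)x)/(2L³EI)  [x≤a] = -13·(3/2)²·4·(2·(9/2)·6-(3·(9/2)+(3/2))·4)/(2·6³·100000) = 13/800000 rad
Load 2 — applied couple M₀=14 kN·m at a=2 m (b=L-a=4):
  θ_2 = (R_Ax²/2 - M_Ax - M₀(x-a))/EI  [x>a] with R_A=28/9, M_A=0 = ((28/9)·4²/2 - 0·4 - 14·(4-2))/100000 = -7/225000 rad
Superposition: θ = Σ θ_i = -107/7200000 rad ≈ -0.000015 rad

θ(4) = -107/7200000 rad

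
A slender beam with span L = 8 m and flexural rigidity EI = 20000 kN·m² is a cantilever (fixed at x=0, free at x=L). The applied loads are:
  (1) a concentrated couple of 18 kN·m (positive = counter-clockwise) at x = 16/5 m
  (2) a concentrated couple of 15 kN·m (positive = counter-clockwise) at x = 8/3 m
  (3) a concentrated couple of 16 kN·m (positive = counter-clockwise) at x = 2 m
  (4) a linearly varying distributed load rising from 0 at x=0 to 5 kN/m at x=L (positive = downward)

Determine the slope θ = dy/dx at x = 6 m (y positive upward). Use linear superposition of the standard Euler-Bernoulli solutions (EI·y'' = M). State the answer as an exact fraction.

θ(6) = -3683/400000 rad

Load 1 — applied couple M₀=18 kN·m at a=16/5 m (b=L-a=24/5):
  θ_1 = M₀a/EI  [x>a] = 18·(16/5)/20000 = 9/3125 rad
Load 2 — applied couple M₀=15 kN·m at a=8/3 m (b=L-a=16/3):
  θ_2 = M₀a/EI  [x>a] = 15·(8/3)/20000 = 1/500 rad
Load 3 — applied couple M₀=16 kN·m at a=2 m (b=L-a=6):
  θ_3 = M₀a/EI  [x>a] = 16·2/20000 = 1/625 rad
Load 4 — triangular load w₀=5 kN/m (0→w₀ over full span):
  θ_4 = (w₀Lx²/4-w₀L²x/3-w₀x⁴/(24L))/EI = (5·8·6²/4-5·8²·6/3-5·6⁴/(24·8))/20000 = -251/16000 rad
Superposition: θ = Σ θ_i = -3683/400000 rad ≈ -0.009208 rad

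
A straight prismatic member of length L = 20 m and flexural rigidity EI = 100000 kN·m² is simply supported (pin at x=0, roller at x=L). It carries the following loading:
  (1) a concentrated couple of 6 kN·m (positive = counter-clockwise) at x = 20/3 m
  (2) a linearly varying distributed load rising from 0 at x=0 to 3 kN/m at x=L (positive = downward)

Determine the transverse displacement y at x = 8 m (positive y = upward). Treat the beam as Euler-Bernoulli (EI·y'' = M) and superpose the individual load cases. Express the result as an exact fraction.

y(8) = -4449/156250 m

Load 1 — applied couple M₀=6 kN·m at a=20/3 m (b=L-a=40/3):
  y_1 = (M₀x³/(6L)-M₀(x-a)²/2+C₁x)/EI  [x>a] with C₁=M₀(3b²-L²)/(6L)=20/3 = (6·8³/(6·20)-6·(8-(20/3))²/2+(20/3)·8)/100000 = 23/31250 m
Load 2 — triangular load w₀=3 kN/m (0→w₀ over full span):
  y_2 = -w₀x(7L⁴-10L²x²+3x⁴)/(360LEI) = -3·8·(7·20⁴-10·20²·8²+3·8⁴)/(360·20·100000) = -2282/78125 m
Superposition: y = Σ y_i = -4449/156250 m ≈ -0.028474 m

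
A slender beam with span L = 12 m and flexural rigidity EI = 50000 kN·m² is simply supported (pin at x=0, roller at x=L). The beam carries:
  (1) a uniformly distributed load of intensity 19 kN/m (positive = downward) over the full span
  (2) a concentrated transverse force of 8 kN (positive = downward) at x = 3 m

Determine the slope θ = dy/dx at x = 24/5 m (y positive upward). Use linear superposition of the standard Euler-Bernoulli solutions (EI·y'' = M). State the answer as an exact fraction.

Load 1 — uniform load w=19 kN/m over full span:
  θ_1 = -w(L³-6Lx²+4x³)/(24EI) = -19·(12³-6·12·(24/5)²+4·(24/5)³)/(24·50000) = -6327/781250 rad
Load 2 — point force P=8 kN at a=3 m (b=L-a=9):
  θ_2 = -Pa(2L²-6Lx+3x²+a²)/(6LEI)  [x>a] = -8·3·(2·12²-6·12·(24/5)+3·(24/5)²+3²)/(6·12·50000) = -171/1250000 rad
Superposition: θ = Σ θ_i = -51471/6250000 rad ≈ -0.008235 rad

θ(24/5) = -51471/6250000 rad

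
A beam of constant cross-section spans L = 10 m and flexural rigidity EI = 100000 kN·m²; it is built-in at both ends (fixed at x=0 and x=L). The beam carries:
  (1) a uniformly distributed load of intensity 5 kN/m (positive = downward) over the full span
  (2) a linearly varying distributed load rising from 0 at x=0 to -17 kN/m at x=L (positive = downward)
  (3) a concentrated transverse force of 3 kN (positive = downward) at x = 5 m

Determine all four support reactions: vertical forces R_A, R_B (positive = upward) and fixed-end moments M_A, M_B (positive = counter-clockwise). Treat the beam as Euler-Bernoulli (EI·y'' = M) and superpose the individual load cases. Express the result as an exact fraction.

R_A = 1 kN, M_A = -45/4 kN·m, R_B = -33 kN, M_B = 475/12 kN·m

Load 1 — uniform load w=5 kN/m over full span:
  R_A = wL/2 = 5·10/2 = 25 kN
  M_A = wL²/12 = 5·10²/12 = 125/3 kN·m
  R_B = wL/2 = 5·10/2 = 25 kN
  M_B = -wL²/12 = -5·10²/12 = -125/3 kN·m
Load 2 — triangular load w₀=-17 kN/m (0→w₀ over full span):
  R_A = 3w₀L/20 = 3·(-17)·10/20 = -51/2 kN
  M_A = w₀L²/30 = (-17)·10²/30 = -170/3 kN·m
  R_B = 7w₀L/20 = 7·(-17)·10/20 = -119/2 kN
  M_B = -w₀L²/20 = -(-17)·10²/20 = 85 kN·m
Load 3 — point force P=3 kN at a=5 m (b=L-a=5):
  R_A = Pb²(3a+b)/L³ = 3·5²·(3·5+5)/10³ = 3/2 kN
  M_A = Pab²/L² = 3·5·5²/10² = 15/4 kN·m
  R_B = Pa²(a+3b)/L³ = 3·5²·(5+3·5)/10³ = 3/2 kN
  M_B = -Pa²b/L² = -3·5²·5/10² = -15/4 kN·m
Superposition: R_A = 1 kN, M_A = -45/4 kN·m, R_B = -33 kN, M_B = 475/12 kN·m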